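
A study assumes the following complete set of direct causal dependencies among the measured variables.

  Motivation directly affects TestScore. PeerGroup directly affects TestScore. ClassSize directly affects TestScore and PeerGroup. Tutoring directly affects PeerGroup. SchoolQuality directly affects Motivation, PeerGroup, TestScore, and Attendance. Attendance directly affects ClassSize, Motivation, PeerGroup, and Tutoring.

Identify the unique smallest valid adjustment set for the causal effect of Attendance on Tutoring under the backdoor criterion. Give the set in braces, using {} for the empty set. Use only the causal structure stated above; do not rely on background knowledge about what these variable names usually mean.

{}

Variables eligible for adjustment (non-descendants of Attendance, excluding Attendance and Tutoring): {SchoolQuality}.
Backdoor paths from Attendance to Tutoring:
  P1: Attendance <- SchoolQuality -> Motivation -> TestScore <- ClassSize -> PeerGroup <- Tutoring
  P2: Attendance <- SchoolQuality -> Motivation -> TestScore <- PeerGroup <- Tutoring
  P3: Attendance <- SchoolQuality -> PeerGroup <- Tutoring
  P4: Attendance <- SchoolQuality -> TestScore <- ClassSize -> PeerGroup <- Tutoring
  P5: Attendance <- SchoolQuality -> TestScore <- PeerGroup <- Tutoring
Each backdoor path contains an unconditioned collider, so every path is already blocked with the empty conditioning set:
  P1: blocked at collider TestScore (neither it nor any descendant is in the conditioning set).
  P2: blocked at collider TestScore (neither it nor any descendant is in the conditioning set).
  P3: blocked at collider PeerGroup (neither it nor any descendant is in the conditioning set).
  P4: blocked at collider TestScore (neither it nor any descendant is in the conditioning set).
  P5: blocked at collider TestScore (neither it nor any descendant is in the conditioning set).
The empty set is therefore the unique smallest valid set.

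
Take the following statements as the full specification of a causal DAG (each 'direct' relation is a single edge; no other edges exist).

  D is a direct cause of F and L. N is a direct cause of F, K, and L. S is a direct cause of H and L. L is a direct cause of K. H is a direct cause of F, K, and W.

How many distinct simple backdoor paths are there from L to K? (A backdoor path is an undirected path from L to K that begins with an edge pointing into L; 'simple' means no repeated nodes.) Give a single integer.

A backdoor path from L to K is any simple undirected path whose first edge points into L (i.e. leaves L via a parent).
Parents of L: {D, N, S}.
Enumerating:
  P1: L <- N -> F <- H -> K
  P2: L <- N -> K
  P3: L <- D -> F <- N -> K
  P4: L <- D -> F <- H -> K
  P5: L <- S -> H -> F <- N -> K
  P6: L <- S -> H -> K
That exhausts the simple backdoor paths. Count: 6.

6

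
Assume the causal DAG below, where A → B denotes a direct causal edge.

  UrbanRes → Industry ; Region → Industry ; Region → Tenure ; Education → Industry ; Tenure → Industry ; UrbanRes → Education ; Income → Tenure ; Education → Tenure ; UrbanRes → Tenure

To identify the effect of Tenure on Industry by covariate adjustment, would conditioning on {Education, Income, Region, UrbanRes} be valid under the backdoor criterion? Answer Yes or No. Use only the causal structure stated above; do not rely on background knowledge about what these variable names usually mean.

Backdoor paths from Tenure to Industry (paths whose first edge points into Tenure):
  P1: Tenure <- UrbanRes -> Education -> Industry
  P2: Tenure <- UrbanRes -> Industry
  P3: Tenure <- Region -> Industry
  P4: Tenure <- Education <- UrbanRes -> Industry
  P5: Tenure <- Education -> Industry
Condition 1 (no descendant of Tenure in the set): holds — descendants of Tenure are {Industry}; none are in {Education, Income, Region, UrbanRes}.
Condition 2 (every backdoor path blocked by {Education, Income, Region, UrbanRes}):
  P1: blocked at fork node UrbanRes ∈ conditioning set.
  P2: blocked at fork node UrbanRes ∈ conditioning set.
  P3: blocked at fork node Region ∈ conditioning set.
  P4: blocked at chain node Education ∈ conditioning set.
  P5: blocked at fork node Education ∈ conditioning set.
{Education, Income, Region, UrbanRes} satisfies the backdoor criterion.

Yes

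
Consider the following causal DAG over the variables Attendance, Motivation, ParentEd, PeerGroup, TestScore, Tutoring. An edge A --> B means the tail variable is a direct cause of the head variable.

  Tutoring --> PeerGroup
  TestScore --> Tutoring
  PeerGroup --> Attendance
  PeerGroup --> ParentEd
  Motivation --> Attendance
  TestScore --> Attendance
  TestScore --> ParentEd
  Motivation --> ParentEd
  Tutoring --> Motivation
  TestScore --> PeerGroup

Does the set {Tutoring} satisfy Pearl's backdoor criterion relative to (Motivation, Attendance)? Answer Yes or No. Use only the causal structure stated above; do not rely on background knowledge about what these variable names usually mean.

Backdoor paths from Motivation to Attendance (paths whose first edge points into Motivation):
  P1: Motivation <- Tutoring <- TestScore -> PeerGroup -> Attendance
  P2: Motivation <- Tutoring <- TestScore -> ParentEd <- PeerGroup -> Attendance
  P3: Motivation <- Tutoring <- TestScore -> Attendance
  P4: Motivation <- Tutoring -> PeerGroup <- TestScore -> Attendance
  P5: Motivation <- Tutoring -> PeerGroup -> ParentEd <- TestScore -> Attendance
  P6: Motivation <- Tutoring -> PeerGroup -> Attendance
Condition 1 (no descendant of Motivation in the set): holds — descendants of Motivation are {Attendance, ParentEd}; none are in {Tutoring}.
Condition 2 (every backdoor path blocked by {Tutoring}):
  P1: blocked at chain node Tutoring ∈ conditioning set.
  P2: blocked at chain node Tutoring ∈ conditioning set.
  P3: blocked at chain node Tutoring ∈ conditioning set.
  P4: blocked at fork node Tutoring ∈ conditioning set.
  P5: blocked at fork node Tutoring ∈ conditioning set.
  P6: blocked at fork node Tutoring ∈ conditioning set.
{Tutoring} satisfies the backdoor criterion.

Yes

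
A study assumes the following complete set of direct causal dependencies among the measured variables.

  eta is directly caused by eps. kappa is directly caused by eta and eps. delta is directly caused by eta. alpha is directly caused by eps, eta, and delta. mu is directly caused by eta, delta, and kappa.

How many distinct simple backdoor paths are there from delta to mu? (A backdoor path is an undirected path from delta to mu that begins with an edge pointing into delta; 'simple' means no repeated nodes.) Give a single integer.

A backdoor path from delta to mu is any simple undirected path whose first edge points into delta (i.e. leaves delta via a parent).
Parents of delta: {eta}.
Enumerating:
  P1: delta <- eta <- eps -> kappa -> mu
  P2: delta <- eta -> kappa -> mu
  P3: delta <- eta -> alpha <- eps -> kappa -> mu
  P4: delta <- eta -> mu
That exhausts the simple backdoor paths. Count: 4.

4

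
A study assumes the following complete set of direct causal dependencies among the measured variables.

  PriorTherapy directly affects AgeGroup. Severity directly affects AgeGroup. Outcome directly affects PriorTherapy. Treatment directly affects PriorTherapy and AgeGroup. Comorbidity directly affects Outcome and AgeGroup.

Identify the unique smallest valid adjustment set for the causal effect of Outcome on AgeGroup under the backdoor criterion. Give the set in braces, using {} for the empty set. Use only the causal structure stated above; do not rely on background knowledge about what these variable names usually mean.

Variables eligible for adjustment (non-descendants of Outcome, excluding Outcome and AgeGroup): {Comorbidity, Severity, Treatment}.
Backdoor paths from Outcome to AgeGroup:
  P1: Outcome <- Comorbidity -> AgeGroup
The empty set is not sufficient: P1 (Outcome <- Comorbidity -> AgeGroup) has no collider blocking it and no conditioned non-collider, so it is open.
Try {Comorbidity}:
  P1: blocked at fork node Comorbidity ∈ conditioning set.
{Comorbidity} contains no descendant of Outcome and blocks every backdoor path.
No other singleton works — e.g. {Severity} leaves P1 open — so {Comorbidity} is the unique smallest valid adjustment set.

{Comorbidity}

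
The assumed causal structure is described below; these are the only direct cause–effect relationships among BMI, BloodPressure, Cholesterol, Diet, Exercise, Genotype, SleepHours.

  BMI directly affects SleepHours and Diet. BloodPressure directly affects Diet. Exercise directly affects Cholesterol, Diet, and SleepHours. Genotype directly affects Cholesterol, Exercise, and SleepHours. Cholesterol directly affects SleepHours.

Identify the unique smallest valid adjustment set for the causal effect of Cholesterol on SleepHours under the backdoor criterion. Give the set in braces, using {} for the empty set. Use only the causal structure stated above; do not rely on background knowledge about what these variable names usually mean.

{Exercise, Genotype}

Variables eligible for adjustment (non-descendants of Cholesterol, excluding Cholesterol and SleepHours): {BMI, BloodPressure, Diet, Exercise, Genotype}.
Backdoor paths from Cholesterol to SleepHours:
  P1: Cholesterol <- Genotype -> Exercise -> Diet <- BMI -> SleepHours
  P2: Cholesterol <- Genotype -> Exercise -> SleepHours
  P3: Cholesterol <- Genotype -> SleepHours
  P4: Cholesterol <- Exercise <- Genotype -> SleepHours
  P5: Cholesterol <- Exercise -> Diet <- BMI -> SleepHours
  P6: Cholesterol <- Exercise -> SleepHours
The empty set is not sufficient: P2 (Cholesterol <- Genotype -> Exercise -> SleepHours) has no collider blocking it and no conditioned non-collider, so it is open.
Try {Exercise, Genotype}:
  P1: blocked at fork node Genotype ∈ conditioning set.
  P2: blocked at fork node Genotype ∈ conditioning set.
  P3: blocked at fork node Genotype ∈ conditioning set.
  P4: blocked at chain node Exercise ∈ conditioning set.
  P5: blocked at fork node Exercise ∈ conditioning set.
  P6: blocked at fork node Exercise ∈ conditioning set.
{Exercise, Genotype} contains no descendant of Cholesterol and blocks every backdoor path.
Every element of {Exercise, Genotype} is needed (dropping Exercise leaves P6 open; dropping Genotype leaves P3 open), so no proper subset is valid.
Among all size-2 subsets of the eligible variables, only {Exercise, Genotype} blocks every backdoor path, so it is the unique smallest valid adjustment set.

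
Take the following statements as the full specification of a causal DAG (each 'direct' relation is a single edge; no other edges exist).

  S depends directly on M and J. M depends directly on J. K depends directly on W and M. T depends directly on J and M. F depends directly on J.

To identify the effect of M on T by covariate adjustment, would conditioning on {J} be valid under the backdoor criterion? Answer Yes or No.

Yes

Backdoor paths from M to T (paths whose first edge points into M):
  P1: M <- J -> T
Condition 1 (no descendant of M in the set): holds — descendants of M are {K, S, T}; none are in {J}.
Condition 2 (every backdoor path blocked by {J}):
  P1: blocked at fork node J ∈ conditioning set.
{J} satisfies the backdoor criterion.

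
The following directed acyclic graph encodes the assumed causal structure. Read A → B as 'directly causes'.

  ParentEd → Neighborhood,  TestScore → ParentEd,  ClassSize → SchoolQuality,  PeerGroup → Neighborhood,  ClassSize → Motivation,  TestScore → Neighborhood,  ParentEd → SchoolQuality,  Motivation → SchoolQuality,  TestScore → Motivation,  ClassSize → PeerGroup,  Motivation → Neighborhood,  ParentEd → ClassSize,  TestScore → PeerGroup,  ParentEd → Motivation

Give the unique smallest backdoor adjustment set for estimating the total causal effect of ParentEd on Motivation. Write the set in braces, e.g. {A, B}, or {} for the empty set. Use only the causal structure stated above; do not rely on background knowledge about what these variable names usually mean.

Variables eligible for adjustment (non-descendants of ParentEd, excluding ParentEd and Motivation): {TestScore}.
Backdoor paths from ParentEd to Motivation:
  P1: ParentEd <- TestScore -> PeerGroup <- ClassSize -> Motivation
  P2: ParentEd <- TestScore -> PeerGroup <- ClassSize -> SchoolQuality <- Motivation
  P3: ParentEd <- TestScore -> PeerGroup -> Neighborhood <- Motivation
  P4: ParentEd <- TestScore -> Motivation
  P5: ParentEd <- TestScore -> Neighborhood <- PeerGroup <- ClassSize -> Motivation
  P6: ParentEd <- TestScore -> Neighborhood <- PeerGroup <- ClassSize -> SchoolQuality <- Motivation
  P7: ParentEd <- TestScore -> Neighborhood <- Motivation
The empty set is not sufficient: P4 (ParentEd <- TestScore -> Motivation) has no collider blocking it and no conditioned non-collider, so it is open.
Try {TestScore}:
  P1: blocked at fork node TestScore ∈ conditioning set.
  P2: blocked at fork node TestScore ∈ conditioning set.
  P3: blocked at fork node TestScore ∈ conditioning set.
  P4: blocked at fork node TestScore ∈ conditioning set.
  P5: blocked at fork node TestScore ∈ conditioning set.
  P6: blocked at fork node TestScore ∈ conditioning set.
  P7: blocked at fork node TestScore ∈ conditioning set.
{TestScore} contains no descendant of ParentEd and blocks every backdoor path.
{TestScore} is the unique smallest valid adjustment set.

{TestScore}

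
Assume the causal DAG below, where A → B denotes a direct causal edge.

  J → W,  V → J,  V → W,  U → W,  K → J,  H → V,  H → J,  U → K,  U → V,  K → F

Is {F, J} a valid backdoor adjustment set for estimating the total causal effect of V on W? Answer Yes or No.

No

Backdoor paths from V to W (paths whose first edge points into V):
  P1: V <- H -> J <- K <- U -> W
  P2: V <- H -> J -> W
  P3: V <- U -> K -> J -> W
  P4: V <- U -> W
Condition 1 (no descendant of V in the set): FAILS — J is a descendant of V.
Condition 2 (every backdoor path blocked by {F, J}):
  P1: open — collider(s) J are conditioned on (or have a conditioned descendant) and no non-collider on the path is in the set.
  P2: blocked at chain node J ∈ conditioning set.
  P3: blocked at chain node J ∈ conditioning set.
  P4: open — no interior node is in the conditioning set.
{F, J} does not satisfy the backdoor criterion.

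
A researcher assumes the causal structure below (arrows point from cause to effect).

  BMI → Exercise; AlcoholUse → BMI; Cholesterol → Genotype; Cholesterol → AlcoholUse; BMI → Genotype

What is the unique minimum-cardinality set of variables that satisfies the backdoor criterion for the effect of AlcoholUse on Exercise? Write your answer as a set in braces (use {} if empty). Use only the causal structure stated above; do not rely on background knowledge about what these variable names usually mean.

{}

Variables eligible for adjustment (non-descendants of AlcoholUse, excluding AlcoholUse and Exercise): {Cholesterol}.
Backdoor paths from AlcoholUse to Exercise:
  P1: AlcoholUse <- Cholesterol -> Genotype <- BMI -> Exercise
Each backdoor path contains an unconditioned collider, so every path is already blocked with the empty conditioning set:
  P1: blocked at collider Genotype (neither it nor any descendant is in the conditioning set).
The empty set is therefore the unique smallest valid set.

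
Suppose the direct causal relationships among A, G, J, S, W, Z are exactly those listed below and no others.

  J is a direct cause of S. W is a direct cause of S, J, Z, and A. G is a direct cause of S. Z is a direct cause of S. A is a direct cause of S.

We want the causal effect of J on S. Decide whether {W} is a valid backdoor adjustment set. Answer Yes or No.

Backdoor paths from J to S (paths whose first edge points into J):
  P1: J <- W -> Z -> S
  P2: J <- W -> A -> S
  P3: J <- W -> S
Condition 1 (no descendant of J in the set): holds — descendants of J are {S}; none are in {W}.
Condition 2 (every backdoor path blocked by {W}):
  P1: blocked at fork node W ∈ conditioning set.
  P2: blocked at fork node W ∈ conditioning set.
  P3: blocked at fork node W ∈ conditioning set.
{W} satisfies the backdoor criterion.

Yes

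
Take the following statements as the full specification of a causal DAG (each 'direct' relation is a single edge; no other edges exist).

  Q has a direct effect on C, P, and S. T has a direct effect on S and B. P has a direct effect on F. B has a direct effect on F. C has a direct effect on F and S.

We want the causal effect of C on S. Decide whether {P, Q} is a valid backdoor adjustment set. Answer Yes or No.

Backdoor paths from C to S (paths whose first edge points into C):
  P1: C <- Q -> P -> F <- B <- T -> S
  P2: C <- Q -> S
Condition 1 (no descendant of C in the set): holds — descendants of C are {F, S}; none are in {P, Q}.
Condition 2 (every backdoor path blocked by {P, Q}):
  P1: blocked at fork node Q ∈ conditioning set.
  P2: blocked at fork node Q ∈ conditioning set.
{P, Q} satisfies the backdoor criterion.

Yes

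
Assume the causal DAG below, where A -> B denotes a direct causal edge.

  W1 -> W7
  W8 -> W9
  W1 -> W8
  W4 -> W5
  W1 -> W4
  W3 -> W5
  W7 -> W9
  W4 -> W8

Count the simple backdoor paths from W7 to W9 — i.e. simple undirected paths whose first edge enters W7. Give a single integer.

A backdoor path from W7 to W9 is any simple undirected path whose first edge points into W7 (i.e. leaves W7 via a parent).
Parents of W7: {W1}.
Enumerating:
  P1: W7 <- W1 -> W4 -> W8 -> W9
  P2: W7 <- W1 -> W8 -> W9
That exhausts the simple backdoor paths. Count: 2.

2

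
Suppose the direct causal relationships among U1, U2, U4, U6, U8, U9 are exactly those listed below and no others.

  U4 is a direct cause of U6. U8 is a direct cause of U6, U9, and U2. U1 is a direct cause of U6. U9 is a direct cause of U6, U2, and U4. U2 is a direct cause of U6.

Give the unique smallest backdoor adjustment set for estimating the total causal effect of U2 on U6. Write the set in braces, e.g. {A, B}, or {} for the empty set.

{U8, U9}

Variables eligible for adjustment (non-descendants of U2, excluding U2 and U6): {U1, U4, U8, U9}.
Backdoor paths from U2 to U6:
  P1: U2 <- U8 -> U9 -> U4 -> U6
  P2: U2 <- U8 -> U9 -> U6
  P3: U2 <- U8 -> U6
  P4: U2 <- U9 <- U8 -> U6
  P5: U2 <- U9 -> U4 -> U6
  P6: U2 <- U9 -> U6
The empty set is not sufficient: P1 (U2 <- U8 -> U9 -> U4 -> U6) has no collider blocking it and no conditioned non-collider, so it is open.
Try {U8, U9}:
  P1: blocked at fork node U8 ∈ conditioning set.
  P2: blocked at fork node U8 ∈ conditioning set.
  P3: blocked at fork node U8 ∈ conditioning set.
  P4: blocked at chain node U9 ∈ conditioning set.
  P5: blocked at fork node U9 ∈ conditioning set.
  P6: blocked at fork node U9 ∈ conditioning set.
{U8, U9} contains no descendant of U2 and blocks every backdoor path.
Every element of {U8, U9} is needed (dropping U8 leaves P3 open; dropping U9 leaves P5 open), so no proper subset is valid.
Among all size-2 subsets of the eligible variables, only {U8, U9} blocks every backdoor path, so it is the unique smallest valid adjustment set.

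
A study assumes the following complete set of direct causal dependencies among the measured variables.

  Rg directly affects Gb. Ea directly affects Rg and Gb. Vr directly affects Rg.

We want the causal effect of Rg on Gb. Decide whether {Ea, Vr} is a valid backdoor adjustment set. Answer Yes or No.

Backdoor paths from Rg to Gb (paths whose first edge points into Rg):
  P1: Rg <- Ea -> Gb
Condition 1 (no descendant of Rg in the set): holds — descendants of Rg are {Gb}; none are in {Ea, Vr}.
Condition 2 (every backdoor path blocked by {Ea, Vr}):
  P1: blocked at fork node Ea ∈ conditioning set.
{Ea, Vr} satisfies the backdoor criterion.

Yes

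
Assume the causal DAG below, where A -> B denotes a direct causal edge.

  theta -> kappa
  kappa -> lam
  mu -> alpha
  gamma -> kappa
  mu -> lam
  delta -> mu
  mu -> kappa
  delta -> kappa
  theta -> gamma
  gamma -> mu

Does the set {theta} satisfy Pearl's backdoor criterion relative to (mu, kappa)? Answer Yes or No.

Backdoor paths from mu to kappa (paths whose first edge points into mu):
  P1: mu <- delta -> kappa
  P2: mu <- gamma <- theta -> kappa
  P3: mu <- gamma -> kappa
Condition 1 (no descendant of mu in the set): holds — descendants of mu are {alpha, kappa, lam}; none are in {theta}.
Condition 2 (every backdoor path blocked by {theta}):
  P1: open — no interior node is in the conditioning set.
  P2: blocked at fork node theta ∈ conditioning set.
  P3: open — no interior node is in the conditioning set.
{theta} does not satisfy the backdoor criterion.

No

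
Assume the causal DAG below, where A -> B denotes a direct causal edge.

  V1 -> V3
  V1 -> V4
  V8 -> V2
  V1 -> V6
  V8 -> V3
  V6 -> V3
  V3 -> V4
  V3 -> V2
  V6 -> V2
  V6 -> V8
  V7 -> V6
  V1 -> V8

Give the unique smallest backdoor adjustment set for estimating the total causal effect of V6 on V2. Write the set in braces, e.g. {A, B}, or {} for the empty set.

Variables eligible for adjustment (non-descendants of V6, excluding V6 and V2): {V1, V7}.
Backdoor paths from V6 to V2:
  P1: V6 <- V1 -> V8 -> V3 -> V2
  P2: V6 <- V1 -> V8 -> V2
  P3: V6 <- V1 -> V3 <- V8 -> V2
  P4: V6 <- V1 -> V3 -> V2
  P5: V6 <- V1 -> V4 <- V3 <- V8 -> V2
  P6: V6 <- V1 -> V4 <- V3 -> V2
The empty set is not sufficient: P1 (V6 <- V1 -> V8 -> V3 -> V2) has no collider blocking it and no conditioned non-collider, so it is open.
Try {V1}:
  P1: blocked at fork node V1 ∈ conditioning set.
  P2: blocked at fork node V1 ∈ conditioning set.
  P3: blocked at fork node V1 ∈ conditioning set.
  P4: blocked at fork node V1 ∈ conditioning set.
  P5: blocked at fork node V1 ∈ conditioning set.
  P6: blocked at fork node V1 ∈ conditioning set.
{V1} contains no descendant of V6 and blocks every backdoor path.
No other singleton works — e.g. {V7} leaves P1 open — so {V1} is the unique smallest valid adjustment set.

{V1}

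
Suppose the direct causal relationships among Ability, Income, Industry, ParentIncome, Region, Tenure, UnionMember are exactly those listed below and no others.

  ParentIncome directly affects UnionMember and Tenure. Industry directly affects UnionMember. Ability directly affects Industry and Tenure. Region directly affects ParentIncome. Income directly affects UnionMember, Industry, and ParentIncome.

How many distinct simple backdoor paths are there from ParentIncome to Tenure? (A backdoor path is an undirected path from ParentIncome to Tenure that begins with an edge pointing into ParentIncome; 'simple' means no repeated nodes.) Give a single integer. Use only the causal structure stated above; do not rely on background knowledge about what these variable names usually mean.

2

A backdoor path from ParentIncome to Tenure is any simple undirected path whose first edge points into ParentIncome (i.e. leaves ParentIncome via a parent).
Parents of ParentIncome: {Income, Region}.
Enumerating:
  P1: ParentIncome <- Income -> Industry <- Ability -> Tenure
  P2: ParentIncome <- Income -> UnionMember <- Industry <- Ability -> Tenure
That exhausts the simple backdoor paths. Count: 2.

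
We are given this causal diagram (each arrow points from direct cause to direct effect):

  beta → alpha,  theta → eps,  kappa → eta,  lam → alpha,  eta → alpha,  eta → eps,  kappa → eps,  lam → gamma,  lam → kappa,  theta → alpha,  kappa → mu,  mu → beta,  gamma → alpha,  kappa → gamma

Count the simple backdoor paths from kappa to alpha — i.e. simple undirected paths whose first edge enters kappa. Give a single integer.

A backdoor path from kappa to alpha is any simple undirected path whose first edge points into kappa (i.e. leaves kappa via a parent).
Parents of kappa: {lam}.
Enumerating:
  P1: kappa <- lam -> gamma -> alpha
  P2: kappa <- lam -> alpha
That exhausts the simple backdoor paths. Count: 2.

2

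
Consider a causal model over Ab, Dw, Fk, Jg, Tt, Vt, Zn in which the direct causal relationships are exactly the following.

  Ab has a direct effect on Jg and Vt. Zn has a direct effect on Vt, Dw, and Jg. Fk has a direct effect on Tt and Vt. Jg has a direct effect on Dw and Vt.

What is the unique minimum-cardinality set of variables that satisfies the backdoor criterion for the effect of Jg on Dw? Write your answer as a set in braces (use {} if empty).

Variables eligible for adjustment (non-descendants of Jg, excluding Jg and Dw): {Ab, Fk, Tt, Zn}.
Backdoor paths from Jg to Dw:
  P1: Jg <- Zn -> Dw
  P2: Jg <- Ab -> Vt <- Zn -> Dw
The empty set is not sufficient: P1 (Jg <- Zn -> Dw) has no collider blocking it and no conditioned non-collider, so it is open.
Try {Zn}:
  P1: blocked at fork node Zn ∈ conditioning set.
  P2: blocked at collider Vt (neither it nor any descendant is in the conditioning set).
{Zn} contains no descendant of Jg and blocks every backdoor path.
No other singleton works — e.g. {Fk} leaves P1 open — so {Zn} is the unique smallest valid adjustment set.

{Zn}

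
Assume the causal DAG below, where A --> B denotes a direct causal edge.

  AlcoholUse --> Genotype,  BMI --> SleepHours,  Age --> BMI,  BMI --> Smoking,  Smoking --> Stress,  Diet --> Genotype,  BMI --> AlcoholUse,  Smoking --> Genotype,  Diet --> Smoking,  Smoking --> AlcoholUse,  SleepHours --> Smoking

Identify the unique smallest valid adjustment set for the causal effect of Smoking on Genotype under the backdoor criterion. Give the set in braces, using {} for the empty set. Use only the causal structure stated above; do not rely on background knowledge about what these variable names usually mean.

{BMI, Diet}

Variables eligible for adjustment (non-descendants of Smoking, excluding Smoking and Genotype): {Age, BMI, Diet, SleepHours}.
Backdoor paths from Smoking to Genotype:
  P1: Smoking <- BMI -> AlcoholUse -> Genotype
  P2: Smoking <- SleepHours <- BMI -> AlcoholUse -> Genotype
  P3: Smoking <- Diet -> Genotype
The empty set is not sufficient: P1 (Smoking <- BMI -> AlcoholUse -> Genotype) has no collider blocking it and no conditioned non-collider, so it is open.
Try {BMI, Diet}:
  P1: blocked at fork node BMI ∈ conditioning set.
  P2: blocked at fork node BMI ∈ conditioning set.
  P3: blocked at fork node Diet ∈ conditioning set.
{BMI, Diet} contains no descendant of Smoking and blocks every backdoor path.
Every element of {BMI, Diet} is needed (dropping BMI leaves P1 open; dropping Diet leaves P3 open), so no proper subset is valid.
Among all size-2 subsets of the eligible variables, only {BMI, Diet} blocks every backdoor path, so it is the unique smallest valid adjustment set.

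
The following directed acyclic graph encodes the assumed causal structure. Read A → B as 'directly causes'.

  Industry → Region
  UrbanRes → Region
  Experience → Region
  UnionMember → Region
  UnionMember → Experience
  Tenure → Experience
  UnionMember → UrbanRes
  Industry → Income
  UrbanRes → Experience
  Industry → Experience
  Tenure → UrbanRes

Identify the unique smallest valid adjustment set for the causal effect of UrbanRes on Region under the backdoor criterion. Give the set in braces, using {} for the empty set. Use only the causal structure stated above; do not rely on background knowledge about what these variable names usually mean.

Variables eligible for adjustment (non-descendants of UrbanRes, excluding UrbanRes and Region): {Income, Industry, Tenure, UnionMember}.
Backdoor paths from UrbanRes to Region:
  P1: UrbanRes <- Tenure -> Experience <- Industry -> Region
  P2: UrbanRes <- Tenure -> Experience <- UnionMember -> Region
  P3: UrbanRes <- Tenure -> Experience -> Region
  P4: UrbanRes <- UnionMember -> Experience <- Industry -> Region
  P5: UrbanRes <- UnionMember -> Experience -> Region
  P6: UrbanRes <- UnionMember -> Region
The empty set is not sufficient: P3 (UrbanRes <- Tenure -> Experience -> Region) has no collider blocking it and no conditioned non-collider, so it is open.
Try {Tenure, UnionMember}:
  P1: blocked at fork node Tenure ∈ conditioning set.
  P2: blocked at fork node Tenure ∈ conditioning set.
  P3: blocked at fork node Tenure ∈ conditioning set.
  P4: blocked at fork node UnionMember ∈ conditioning set.
  P5: blocked at fork node UnionMember ∈ conditioning set.
  P6: blocked at fork node UnionMember ∈ conditioning set.
{Tenure, UnionMember} contains no descendant of UrbanRes and blocks every backdoor path.
Every element of {Tenure, UnionMember} is needed (dropping Tenure leaves P3 open; dropping UnionMember leaves P5 open), so no proper subset is valid.
Among all size-2 subsets of the eligible variables, only {Tenure, UnionMember} blocks every backdoor path, so it is the unique smallest valid adjustment set.

{Tenure, UnionMember}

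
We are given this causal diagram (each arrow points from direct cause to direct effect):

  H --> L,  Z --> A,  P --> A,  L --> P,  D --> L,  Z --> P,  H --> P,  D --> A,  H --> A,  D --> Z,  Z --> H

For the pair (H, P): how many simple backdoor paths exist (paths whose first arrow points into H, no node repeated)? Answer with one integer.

A backdoor path from H to P is any simple undirected path whose first edge points into H (i.e. leaves H via a parent).
Parents of H: {Z}.
Enumerating:
  P1: H <- Z <- D -> L -> P
  P2: H <- Z <- D -> A <- P
  P3: H <- Z -> P
  P4: H <- Z -> A <- D -> L -> P
  P5: H <- Z -> A <- P
That exhausts the simple backdoor paths. Count: 5.

5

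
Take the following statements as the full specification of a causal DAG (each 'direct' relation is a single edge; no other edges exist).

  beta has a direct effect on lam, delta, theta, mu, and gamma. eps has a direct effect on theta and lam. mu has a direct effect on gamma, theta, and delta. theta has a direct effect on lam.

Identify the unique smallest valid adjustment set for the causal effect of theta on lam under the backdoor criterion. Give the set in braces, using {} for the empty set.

Variables eligible for adjustment (non-descendants of theta, excluding theta and lam): {beta, delta, eps, gamma, mu}.
Backdoor paths from theta to lam:
  P1: theta <- beta -> lam
  P2: theta <- eps -> lam
  P3: theta <- mu <- beta -> lam
  P4: theta <- mu -> delta <- beta -> lam
  P5: theta <- mu -> gamma <- beta -> lam
The empty set is not sufficient: P1 (theta <- beta -> lam) has no collider blocking it and no conditioned non-collider, so it is open.
Try {beta, eps}:
  P1: blocked at fork node beta ∈ conditioning set.
  P2: blocked at fork node eps ∈ conditioning set.
  P3: blocked at fork node beta ∈ conditioning set.
  P4: blocked at collider delta (neither it nor any descendant is in the conditioning set).
  P5: blocked at collider gamma (neither it nor any descendant is in the conditioning set).
{beta, eps} contains no descendant of theta and blocks every backdoor path.
Every element of {beta, eps} is needed (dropping beta leaves P1 open; dropping eps leaves P2 open), so no proper subset is valid.
Among all size-2 subsets of the eligible variables, only {beta, eps} blocks every backdoor path, so it is the unique smallest valid adjustment set.

{beta, eps}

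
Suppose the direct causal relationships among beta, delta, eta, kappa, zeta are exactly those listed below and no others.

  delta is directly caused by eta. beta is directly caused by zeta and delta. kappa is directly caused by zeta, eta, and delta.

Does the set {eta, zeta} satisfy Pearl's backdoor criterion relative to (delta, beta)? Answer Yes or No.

Backdoor paths from delta to beta (paths whose first edge points into delta):
  P1: delta <- eta -> kappa <- zeta -> beta
Condition 1 (no descendant of delta in the set): holds — descendants of delta are {beta, kappa}; none are in {eta, zeta}.
Condition 2 (every backdoor path blocked by {eta, zeta}):
  P1: blocked at fork node eta ∈ conditioning set.
{eta, zeta} satisfies the backdoor criterion.

Yes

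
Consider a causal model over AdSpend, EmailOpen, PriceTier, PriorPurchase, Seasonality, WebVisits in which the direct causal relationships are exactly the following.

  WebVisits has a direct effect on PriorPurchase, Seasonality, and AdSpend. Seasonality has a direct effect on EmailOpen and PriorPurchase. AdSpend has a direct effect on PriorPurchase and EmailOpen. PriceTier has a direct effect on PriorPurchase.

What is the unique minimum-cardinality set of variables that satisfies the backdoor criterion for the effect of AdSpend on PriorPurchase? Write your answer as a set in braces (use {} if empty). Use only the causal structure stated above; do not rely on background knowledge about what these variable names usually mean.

Variables eligible for adjustment (non-descendants of AdSpend, excluding AdSpend and PriorPurchase): {PriceTier, Seasonality, WebVisits}.
Backdoor paths from AdSpend to PriorPurchase:
  P1: AdSpend <- WebVisits -> Seasonality -> PriorPurchase
  P2: AdSpend <- WebVisits -> PriorPurchase
The empty set is not sufficient: P1 (AdSpend <- WebVisits -> Seasonality -> PriorPurchase) has no collider blocking it and no conditioned non-collider, so it is open.
Try {WebVisits}:
  P1: blocked at fork node WebVisits ∈ conditioning set.
  P2: blocked at fork node WebVisits ∈ conditioning set.
{WebVisits} contains no descendant of AdSpend and blocks every backdoor path.
No other singleton works — e.g. {Seasonality} leaves P2 open — so {WebVisits} is the unique smallest valid adjustment set.

{WebVisits}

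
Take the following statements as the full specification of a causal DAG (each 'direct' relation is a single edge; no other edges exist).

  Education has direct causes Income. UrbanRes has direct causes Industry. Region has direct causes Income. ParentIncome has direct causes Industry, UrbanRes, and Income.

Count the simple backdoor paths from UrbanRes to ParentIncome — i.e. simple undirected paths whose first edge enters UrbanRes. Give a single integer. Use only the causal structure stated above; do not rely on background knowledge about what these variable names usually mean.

A backdoor path from UrbanRes to ParentIncome is any simple undirected path whose first edge points into UrbanRes (i.e. leaves UrbanRes via a parent).
Parents of UrbanRes: {Industry}.
Enumerating:
  P1: UrbanRes <- Industry -> ParentIncome
That exhausts the simple backdoor paths. Count: 1.

1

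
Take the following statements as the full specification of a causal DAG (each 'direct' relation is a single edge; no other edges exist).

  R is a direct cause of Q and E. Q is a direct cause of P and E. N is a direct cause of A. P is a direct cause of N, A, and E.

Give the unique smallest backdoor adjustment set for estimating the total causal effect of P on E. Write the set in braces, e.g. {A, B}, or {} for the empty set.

{Q}

Variables eligible for adjustment (non-descendants of P, excluding P and E): {Q, R}.
Backdoor paths from P to E:
  P1: P <- Q <- R -> E
  P2: P <- Q -> E
The empty set is not sufficient: P1 (P <- Q <- R -> E) has no collider blocking it and no conditioned non-collider, so it is open.
Try {Q}:
  P1: blocked at chain node Q ∈ conditioning set.
  P2: blocked at fork node Q ∈ conditioning set.
{Q} contains no descendant of P and blocks every backdoor path.
No other singleton works — e.g. {R} leaves P2 open — so {Q} is the unique smallest valid adjustment set.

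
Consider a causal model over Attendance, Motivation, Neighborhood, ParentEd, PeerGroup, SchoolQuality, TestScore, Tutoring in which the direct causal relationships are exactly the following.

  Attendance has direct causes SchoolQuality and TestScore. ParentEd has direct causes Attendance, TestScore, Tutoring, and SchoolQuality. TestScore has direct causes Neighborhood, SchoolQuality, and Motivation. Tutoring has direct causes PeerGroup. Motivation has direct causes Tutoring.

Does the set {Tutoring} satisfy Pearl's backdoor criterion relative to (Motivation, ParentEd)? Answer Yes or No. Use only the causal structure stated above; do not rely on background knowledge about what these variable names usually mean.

Backdoor paths from Motivation to ParentEd (paths whose first edge points into Motivation):
  P1: Motivation <- Tutoring -> ParentEd
Condition 1 (no descendant of Motivation in the set): holds — descendants of Motivation are {Attendance, ParentEd, TestScore}; none are in {Tutoring}.
Condition 2 (every backdoor path blocked by {Tutoring}):
  P1: blocked at fork node Tutoring ∈ conditioning set.
{Tutoring} satisfies the backdoor criterion.

Yes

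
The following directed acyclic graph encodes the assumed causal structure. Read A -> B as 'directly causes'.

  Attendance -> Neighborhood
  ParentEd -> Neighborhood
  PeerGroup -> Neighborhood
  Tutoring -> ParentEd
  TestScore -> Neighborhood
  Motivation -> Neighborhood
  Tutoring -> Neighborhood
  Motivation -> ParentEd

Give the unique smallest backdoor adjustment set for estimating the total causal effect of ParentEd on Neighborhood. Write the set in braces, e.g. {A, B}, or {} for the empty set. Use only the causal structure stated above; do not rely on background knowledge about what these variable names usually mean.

Variables eligible for adjustment (non-descendants of ParentEd, excluding ParentEd and Neighborhood): {Attendance, Motivation, PeerGroup, TestScore, Tutoring}.
Backdoor paths from ParentEd to Neighborhood:
  P1: ParentEd <- Tutoring -> Neighborhood
  P2: ParentEd <- Motivation -> Neighborhood
The empty set is not sufficient: P1 (ParentEd <- Tutoring -> Neighborhood) has no collider blocking it and no conditioned non-collider, so it is open.
Try {Motivation, Tutoring}:
  P1: blocked at fork node Tutoring ∈ conditioning set.
  P2: blocked at fork node Motivation ∈ conditioning set.
{Motivation, Tutoring} contains no descendant of ParentEd and blocks every backdoor path.
Every element of {Motivation, Tutoring} is needed (dropping Motivation leaves P2 open; dropping Tutoring leaves P1 open), so no proper subset is valid.
Among all size-2 subsets of the eligible variables, only {Motivation, Tutoring} blocks every backdoor path, so it is the unique smallest valid adjustment set.

{Motivation, Tutoring}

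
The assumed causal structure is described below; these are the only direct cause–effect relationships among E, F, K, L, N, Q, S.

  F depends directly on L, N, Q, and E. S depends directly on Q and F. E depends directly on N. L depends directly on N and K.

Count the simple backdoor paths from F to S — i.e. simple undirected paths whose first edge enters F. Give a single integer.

A backdoor path from F to S is any simple undirected path whose first edge points into F (i.e. leaves F via a parent).
Parents of F: {E, L, N, Q}.
Enumerating:
  P1: F <- Q -> S
That exhausts the simple backdoor paths. Count: 1.

1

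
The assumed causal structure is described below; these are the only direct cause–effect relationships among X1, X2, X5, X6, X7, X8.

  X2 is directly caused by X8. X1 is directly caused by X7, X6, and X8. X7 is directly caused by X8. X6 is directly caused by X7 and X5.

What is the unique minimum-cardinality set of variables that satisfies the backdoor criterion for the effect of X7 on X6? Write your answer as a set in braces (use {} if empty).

Variables eligible for adjustment (non-descendants of X7, excluding X7 and X6): {X2, X5, X8}.
Backdoor paths from X7 to X6:
  P1: X7 <- X8 -> X1 <- X6
Each backdoor path contains an unconditioned collider, so every path is already blocked with the empty conditioning set:
  P1: blocked at collider X1 (neither it nor any descendant is in the conditioning set).
The empty set is therefore the unique smallest valid set.

{}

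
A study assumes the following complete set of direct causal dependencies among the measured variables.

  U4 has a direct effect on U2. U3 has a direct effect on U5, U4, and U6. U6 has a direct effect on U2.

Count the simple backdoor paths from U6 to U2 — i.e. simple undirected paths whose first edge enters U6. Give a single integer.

A backdoor path from U6 to U2 is any simple undirected path whose first edge points into U6 (i.e. leaves U6 via a parent).
Parents of U6: {U3}.
Enumerating:
  P1: U6 <- U3 -> U4 -> U2
That exhausts the simple backdoor paths. Count: 1.

1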